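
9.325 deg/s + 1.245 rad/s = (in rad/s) 1.408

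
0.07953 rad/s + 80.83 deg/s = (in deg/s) 85.39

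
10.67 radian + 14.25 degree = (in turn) 1.738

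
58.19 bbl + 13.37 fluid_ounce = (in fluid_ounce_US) 3.128e+05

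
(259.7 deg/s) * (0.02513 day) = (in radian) 9841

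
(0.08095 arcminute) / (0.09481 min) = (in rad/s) 4.139e-06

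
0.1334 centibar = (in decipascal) 1334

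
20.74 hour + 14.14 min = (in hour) 20.98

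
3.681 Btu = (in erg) 3.884e+10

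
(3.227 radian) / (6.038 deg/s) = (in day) 0.0003544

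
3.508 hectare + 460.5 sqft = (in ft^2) 3.781e+05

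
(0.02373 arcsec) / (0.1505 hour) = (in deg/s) 1.217e-08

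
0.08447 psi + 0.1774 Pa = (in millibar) 5.826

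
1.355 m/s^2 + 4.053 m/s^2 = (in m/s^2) 5.408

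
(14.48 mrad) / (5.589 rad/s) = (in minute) 4.318e-05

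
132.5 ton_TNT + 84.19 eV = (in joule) 5.544e+11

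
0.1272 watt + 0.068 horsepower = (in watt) 50.83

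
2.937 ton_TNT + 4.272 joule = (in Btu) 1.165e+07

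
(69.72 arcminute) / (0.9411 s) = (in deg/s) 1.235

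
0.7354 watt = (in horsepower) 0.0009862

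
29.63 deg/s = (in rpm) 4.938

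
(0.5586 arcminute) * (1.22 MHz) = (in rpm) 1893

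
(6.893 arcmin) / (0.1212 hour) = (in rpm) 4.388e-05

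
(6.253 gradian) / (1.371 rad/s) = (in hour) 1.99e-05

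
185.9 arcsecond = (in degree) 0.05164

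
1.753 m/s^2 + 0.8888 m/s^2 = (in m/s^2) 2.642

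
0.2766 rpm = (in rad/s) 0.02897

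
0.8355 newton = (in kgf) 0.0852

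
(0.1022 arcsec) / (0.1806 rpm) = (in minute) 4.366e-07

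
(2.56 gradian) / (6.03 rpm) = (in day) 7.371e-07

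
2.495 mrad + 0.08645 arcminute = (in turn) 0.0004011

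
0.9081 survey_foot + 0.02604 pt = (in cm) 27.68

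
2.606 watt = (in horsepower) 0.003495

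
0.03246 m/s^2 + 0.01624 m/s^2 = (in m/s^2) 0.0487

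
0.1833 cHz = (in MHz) 1.833e-09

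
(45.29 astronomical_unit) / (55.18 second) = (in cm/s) 1.228e+13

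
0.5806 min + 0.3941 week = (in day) 2.759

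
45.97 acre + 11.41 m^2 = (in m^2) 1.86e+05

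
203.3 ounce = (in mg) 5.763e+06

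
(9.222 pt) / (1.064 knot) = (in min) 9.906e-05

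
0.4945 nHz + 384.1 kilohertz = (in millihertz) 3.841e+08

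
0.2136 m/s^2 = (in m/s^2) 0.2136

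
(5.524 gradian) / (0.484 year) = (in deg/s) 3.257e-07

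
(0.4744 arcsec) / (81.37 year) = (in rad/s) 8.963e-16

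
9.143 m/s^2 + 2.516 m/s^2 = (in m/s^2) 11.66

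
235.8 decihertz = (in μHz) 2.358e+07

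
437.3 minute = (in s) 2.624e+04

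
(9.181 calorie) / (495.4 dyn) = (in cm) 7.754e+05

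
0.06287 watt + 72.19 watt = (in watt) 72.25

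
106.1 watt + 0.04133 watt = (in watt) 106.1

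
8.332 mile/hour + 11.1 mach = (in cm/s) 3.783e+05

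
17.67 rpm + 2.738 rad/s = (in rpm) 43.82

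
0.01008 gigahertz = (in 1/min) 6.048e+08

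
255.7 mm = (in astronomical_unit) 1.709e-12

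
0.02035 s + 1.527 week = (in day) 10.69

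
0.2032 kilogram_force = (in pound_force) 0.448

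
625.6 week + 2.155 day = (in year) 12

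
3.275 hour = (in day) 0.1365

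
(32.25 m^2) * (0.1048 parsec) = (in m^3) 1.043e+17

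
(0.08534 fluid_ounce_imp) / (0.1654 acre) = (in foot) 1.189e-08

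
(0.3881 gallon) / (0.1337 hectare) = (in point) 0.003115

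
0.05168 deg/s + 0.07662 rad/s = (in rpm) 0.7403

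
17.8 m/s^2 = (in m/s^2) 17.8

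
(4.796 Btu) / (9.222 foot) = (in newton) 1800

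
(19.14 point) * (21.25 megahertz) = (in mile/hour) 3.21e+05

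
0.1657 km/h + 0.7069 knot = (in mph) 0.9164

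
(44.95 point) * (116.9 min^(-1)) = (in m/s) 0.0309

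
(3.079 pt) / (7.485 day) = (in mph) 3.757e-09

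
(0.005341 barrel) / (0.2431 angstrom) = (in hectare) 3493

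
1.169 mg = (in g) 0.001169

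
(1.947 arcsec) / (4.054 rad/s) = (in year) 7.383e-14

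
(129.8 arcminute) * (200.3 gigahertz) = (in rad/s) 7.563e+09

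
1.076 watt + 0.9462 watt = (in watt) 2.022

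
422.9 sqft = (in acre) 0.009708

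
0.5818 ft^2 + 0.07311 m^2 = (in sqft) 1.369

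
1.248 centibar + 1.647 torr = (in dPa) 1.468e+04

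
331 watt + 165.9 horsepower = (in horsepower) 166.3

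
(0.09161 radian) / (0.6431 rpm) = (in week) 2.249e-06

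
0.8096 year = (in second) 2.553e+07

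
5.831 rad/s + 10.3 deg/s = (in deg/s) 344.4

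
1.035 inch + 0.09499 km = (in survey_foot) 311.7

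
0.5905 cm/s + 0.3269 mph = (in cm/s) 15.2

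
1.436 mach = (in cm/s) 4.89e+04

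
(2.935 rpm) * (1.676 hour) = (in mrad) 1.854e+06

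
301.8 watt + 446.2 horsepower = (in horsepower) 446.6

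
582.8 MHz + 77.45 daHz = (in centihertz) 5.828e+10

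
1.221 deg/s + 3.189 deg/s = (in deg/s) 4.41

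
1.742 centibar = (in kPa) 1.742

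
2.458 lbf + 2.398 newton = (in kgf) 1.359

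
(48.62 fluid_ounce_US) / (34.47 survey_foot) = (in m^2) 0.0001369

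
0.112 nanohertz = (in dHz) 1.12e-09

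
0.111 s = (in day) 1.285e-06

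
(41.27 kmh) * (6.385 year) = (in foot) 7.573e+09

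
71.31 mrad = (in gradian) 4.54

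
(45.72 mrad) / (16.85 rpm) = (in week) 4.284e-08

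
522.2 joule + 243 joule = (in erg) 7.652e+09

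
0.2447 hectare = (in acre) 0.6047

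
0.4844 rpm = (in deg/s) 2.906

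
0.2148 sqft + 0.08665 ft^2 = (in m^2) 0.02801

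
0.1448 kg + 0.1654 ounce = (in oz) 5.273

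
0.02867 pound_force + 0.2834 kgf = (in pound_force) 0.6535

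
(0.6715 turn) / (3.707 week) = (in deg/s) 0.0001078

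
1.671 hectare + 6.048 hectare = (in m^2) 7.719e+04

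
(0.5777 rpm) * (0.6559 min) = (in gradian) 151.6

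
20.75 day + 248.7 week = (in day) 1762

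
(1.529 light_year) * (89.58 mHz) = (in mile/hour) 2.899e+15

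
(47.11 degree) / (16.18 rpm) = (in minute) 0.008088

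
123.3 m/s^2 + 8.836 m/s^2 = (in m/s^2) 132.1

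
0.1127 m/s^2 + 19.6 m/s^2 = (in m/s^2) 19.71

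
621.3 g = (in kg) 0.6213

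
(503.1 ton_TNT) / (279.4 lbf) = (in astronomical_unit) 0.01132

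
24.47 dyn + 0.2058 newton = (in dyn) 2.06e+04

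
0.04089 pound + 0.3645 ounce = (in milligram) 2.888e+04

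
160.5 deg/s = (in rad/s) 2.801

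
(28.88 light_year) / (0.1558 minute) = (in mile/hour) 6.538e+16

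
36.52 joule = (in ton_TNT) 8.728e-09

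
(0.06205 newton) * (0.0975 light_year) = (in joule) 5.724e+13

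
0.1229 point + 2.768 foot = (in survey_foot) 2.768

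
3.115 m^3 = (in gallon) 822.9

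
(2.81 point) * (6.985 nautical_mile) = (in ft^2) 138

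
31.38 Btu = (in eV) 2.066e+23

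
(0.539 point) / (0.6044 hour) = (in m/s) 8.739e-08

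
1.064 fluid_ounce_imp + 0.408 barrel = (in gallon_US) 17.14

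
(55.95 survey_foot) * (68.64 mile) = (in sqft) 2.028e+07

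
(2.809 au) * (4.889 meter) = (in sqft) 2.211e+13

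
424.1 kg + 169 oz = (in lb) 945.5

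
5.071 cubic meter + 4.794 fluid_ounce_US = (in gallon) 1340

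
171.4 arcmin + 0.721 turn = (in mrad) 4580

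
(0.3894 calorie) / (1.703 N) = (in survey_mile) 0.0005945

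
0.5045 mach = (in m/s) 171.8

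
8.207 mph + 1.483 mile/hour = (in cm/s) 433.2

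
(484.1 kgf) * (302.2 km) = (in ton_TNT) 0.3429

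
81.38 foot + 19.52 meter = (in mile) 0.02754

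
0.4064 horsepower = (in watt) 303.1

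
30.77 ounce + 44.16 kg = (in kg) 45.03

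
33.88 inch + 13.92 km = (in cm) 1.392e+06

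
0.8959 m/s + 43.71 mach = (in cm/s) 1.488e+06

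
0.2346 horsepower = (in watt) 174.9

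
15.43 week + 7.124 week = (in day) 157.9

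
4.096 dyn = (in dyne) 4.096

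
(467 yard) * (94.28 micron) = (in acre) 9.948e-06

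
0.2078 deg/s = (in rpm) 0.03463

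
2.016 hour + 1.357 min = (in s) 7339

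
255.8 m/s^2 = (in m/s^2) 255.8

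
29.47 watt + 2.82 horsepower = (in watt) 2132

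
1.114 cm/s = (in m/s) 0.01114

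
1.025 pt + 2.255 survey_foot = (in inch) 27.07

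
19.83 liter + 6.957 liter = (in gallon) 7.076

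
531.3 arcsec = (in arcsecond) 531.3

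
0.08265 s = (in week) 1.367e-07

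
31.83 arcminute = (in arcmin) 31.83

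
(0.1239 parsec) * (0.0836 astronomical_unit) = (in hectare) 4.781e+21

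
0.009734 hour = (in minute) 0.584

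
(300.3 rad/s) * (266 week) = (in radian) 4.831e+10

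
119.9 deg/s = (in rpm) 19.98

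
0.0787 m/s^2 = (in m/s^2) 0.0787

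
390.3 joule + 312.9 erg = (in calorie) 93.28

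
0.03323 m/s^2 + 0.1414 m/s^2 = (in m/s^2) 0.1746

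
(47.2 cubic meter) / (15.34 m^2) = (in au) 2.057e-11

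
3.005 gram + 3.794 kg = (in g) 3797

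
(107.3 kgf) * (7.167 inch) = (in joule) 191.6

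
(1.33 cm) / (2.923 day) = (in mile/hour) 1.178e-07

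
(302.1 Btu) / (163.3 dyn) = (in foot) 6.404e+08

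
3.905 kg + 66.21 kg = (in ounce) 2473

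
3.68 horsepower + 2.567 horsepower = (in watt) 4658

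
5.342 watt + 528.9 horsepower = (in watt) 3.944e+05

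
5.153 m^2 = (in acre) 0.001273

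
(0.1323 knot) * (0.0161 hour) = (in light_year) 4.17e-16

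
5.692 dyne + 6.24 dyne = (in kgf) 1.217e-05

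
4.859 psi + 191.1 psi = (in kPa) 1351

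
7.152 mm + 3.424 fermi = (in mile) 4.444e-06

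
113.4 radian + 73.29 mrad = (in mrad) 1.135e+05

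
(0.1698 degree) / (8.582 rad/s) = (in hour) 9.592e-08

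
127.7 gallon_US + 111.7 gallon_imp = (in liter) 991.2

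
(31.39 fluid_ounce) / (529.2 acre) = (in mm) 4.335e-07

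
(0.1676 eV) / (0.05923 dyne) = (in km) 4.534e-17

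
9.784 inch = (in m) 0.2485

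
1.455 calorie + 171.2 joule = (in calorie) 42.37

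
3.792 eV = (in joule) 6.075e-19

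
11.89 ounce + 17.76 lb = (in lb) 18.5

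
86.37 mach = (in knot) 5.717e+04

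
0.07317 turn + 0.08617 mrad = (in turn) 0.07318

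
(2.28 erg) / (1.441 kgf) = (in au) 1.079e-19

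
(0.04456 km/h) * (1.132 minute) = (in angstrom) 8.407e+09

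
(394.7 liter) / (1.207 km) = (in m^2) 0.000327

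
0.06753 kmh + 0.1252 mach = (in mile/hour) 95.4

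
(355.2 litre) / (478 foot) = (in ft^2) 0.02624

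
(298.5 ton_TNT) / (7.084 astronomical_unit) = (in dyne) 1.179e+05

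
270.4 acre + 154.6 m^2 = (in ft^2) 1.178e+07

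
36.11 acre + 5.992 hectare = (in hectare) 20.61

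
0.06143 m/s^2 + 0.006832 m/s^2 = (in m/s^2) 0.06826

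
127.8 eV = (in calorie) 4.894e-18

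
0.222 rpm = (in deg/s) 1.332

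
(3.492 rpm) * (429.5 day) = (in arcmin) 4.665e+10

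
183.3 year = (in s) 5.781e+09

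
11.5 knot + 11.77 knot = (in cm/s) 1197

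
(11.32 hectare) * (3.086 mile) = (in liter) 5.622e+11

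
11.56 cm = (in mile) 7.183e-05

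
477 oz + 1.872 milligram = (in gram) 1.352e+04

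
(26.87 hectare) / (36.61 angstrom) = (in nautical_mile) 3.963e+10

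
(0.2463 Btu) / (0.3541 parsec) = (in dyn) 2.378e-09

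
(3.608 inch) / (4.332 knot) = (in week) 6.799e-08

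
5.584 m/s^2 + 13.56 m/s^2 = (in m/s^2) 19.14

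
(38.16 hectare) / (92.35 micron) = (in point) 1.171e+13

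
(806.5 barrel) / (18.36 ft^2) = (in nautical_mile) 0.04059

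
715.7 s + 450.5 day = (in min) 6.487e+05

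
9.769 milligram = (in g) 0.009769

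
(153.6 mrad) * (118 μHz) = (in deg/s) 0.001038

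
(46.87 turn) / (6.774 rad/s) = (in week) 7.188e-05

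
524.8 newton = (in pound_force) 118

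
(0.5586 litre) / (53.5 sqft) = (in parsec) 3.642e-21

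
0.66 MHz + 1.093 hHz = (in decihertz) 6.601e+06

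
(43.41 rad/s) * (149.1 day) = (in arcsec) 1.153e+14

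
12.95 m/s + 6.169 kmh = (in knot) 28.5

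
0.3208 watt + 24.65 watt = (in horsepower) 0.03349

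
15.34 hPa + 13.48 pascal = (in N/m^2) 1547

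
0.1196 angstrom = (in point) 3.39e-08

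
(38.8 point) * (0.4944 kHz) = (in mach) 0.01987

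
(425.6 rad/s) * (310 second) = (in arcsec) 2.721e+10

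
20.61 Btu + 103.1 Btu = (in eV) 8.146e+23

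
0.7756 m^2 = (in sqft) 8.348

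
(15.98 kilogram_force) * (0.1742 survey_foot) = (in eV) 5.193e+19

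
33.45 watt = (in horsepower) 0.04486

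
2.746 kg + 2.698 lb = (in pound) 8.752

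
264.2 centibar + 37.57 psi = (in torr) 3925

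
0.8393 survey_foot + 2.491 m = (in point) 7786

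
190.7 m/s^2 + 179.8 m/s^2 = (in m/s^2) 370.5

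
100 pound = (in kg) 45.36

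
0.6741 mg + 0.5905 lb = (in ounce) 9.448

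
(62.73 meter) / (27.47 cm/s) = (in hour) 0.06343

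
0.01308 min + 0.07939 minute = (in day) 6.422e-05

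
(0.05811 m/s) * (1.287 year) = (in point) 6.686e+09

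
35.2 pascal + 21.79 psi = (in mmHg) 1127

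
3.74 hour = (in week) 0.02226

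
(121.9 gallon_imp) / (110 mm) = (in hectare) 0.0005038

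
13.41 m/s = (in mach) 0.03938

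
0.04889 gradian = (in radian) 0.000768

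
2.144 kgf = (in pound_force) 4.727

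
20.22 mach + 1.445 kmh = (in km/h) 2.479e+04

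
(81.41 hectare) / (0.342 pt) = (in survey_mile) 4.193e+06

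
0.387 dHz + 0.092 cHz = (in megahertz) 3.962e-08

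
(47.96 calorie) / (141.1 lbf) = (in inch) 12.59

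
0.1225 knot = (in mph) 0.141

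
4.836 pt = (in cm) 0.1706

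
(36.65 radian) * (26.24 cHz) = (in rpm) 91.84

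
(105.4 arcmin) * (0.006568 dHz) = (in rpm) 0.0001923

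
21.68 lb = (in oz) 346.9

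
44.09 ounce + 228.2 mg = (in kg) 1.25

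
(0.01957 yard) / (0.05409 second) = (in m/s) 0.3308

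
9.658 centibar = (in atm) 0.09532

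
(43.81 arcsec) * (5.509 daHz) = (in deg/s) 0.6704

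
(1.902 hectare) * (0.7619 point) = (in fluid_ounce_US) 1.729e+05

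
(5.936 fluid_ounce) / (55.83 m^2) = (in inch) 0.0001238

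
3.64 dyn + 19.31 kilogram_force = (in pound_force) 42.57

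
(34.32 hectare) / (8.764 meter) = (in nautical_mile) 21.14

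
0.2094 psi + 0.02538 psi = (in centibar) 1.619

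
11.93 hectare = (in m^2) 1.193e+05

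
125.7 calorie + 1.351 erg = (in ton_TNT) 1.257e-07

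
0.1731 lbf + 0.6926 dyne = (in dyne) 7.7e+04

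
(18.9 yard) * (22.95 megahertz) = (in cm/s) 3.966e+10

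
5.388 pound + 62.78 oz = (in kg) 4.224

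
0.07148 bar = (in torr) 53.61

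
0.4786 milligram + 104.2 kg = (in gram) 1.042e+05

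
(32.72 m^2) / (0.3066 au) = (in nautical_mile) 3.852e-13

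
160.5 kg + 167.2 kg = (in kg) 327.7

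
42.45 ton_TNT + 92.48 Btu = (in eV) 1.109e+30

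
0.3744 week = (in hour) 62.9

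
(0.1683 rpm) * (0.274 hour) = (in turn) 2.767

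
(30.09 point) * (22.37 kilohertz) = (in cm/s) 2.375e+04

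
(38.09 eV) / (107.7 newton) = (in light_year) 5.989e-36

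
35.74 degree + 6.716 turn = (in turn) 6.815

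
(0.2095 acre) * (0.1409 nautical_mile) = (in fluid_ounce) 7.481e+09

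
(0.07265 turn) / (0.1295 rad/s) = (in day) 4.08e-05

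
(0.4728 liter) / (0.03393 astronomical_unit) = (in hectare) 9.315e-18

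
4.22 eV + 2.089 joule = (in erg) 2.089e+07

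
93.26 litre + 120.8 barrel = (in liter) 1.93e+04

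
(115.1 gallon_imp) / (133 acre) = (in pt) 0.002756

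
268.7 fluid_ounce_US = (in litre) 7.946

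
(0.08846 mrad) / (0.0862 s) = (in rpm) 0.0098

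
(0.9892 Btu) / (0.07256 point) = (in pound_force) 9.166e+06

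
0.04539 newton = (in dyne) 4539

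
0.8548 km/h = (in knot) 0.4616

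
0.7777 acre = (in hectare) 0.3147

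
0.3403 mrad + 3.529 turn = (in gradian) 1412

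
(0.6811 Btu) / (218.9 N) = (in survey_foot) 10.77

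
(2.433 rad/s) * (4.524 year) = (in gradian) 2.21e+10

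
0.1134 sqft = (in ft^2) 0.1134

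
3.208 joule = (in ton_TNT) 7.667e-10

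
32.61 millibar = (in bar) 0.03261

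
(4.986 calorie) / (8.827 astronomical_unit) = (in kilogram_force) 1.611e-12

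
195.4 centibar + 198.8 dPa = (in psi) 28.34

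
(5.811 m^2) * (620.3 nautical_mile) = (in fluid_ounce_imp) 2.35e+11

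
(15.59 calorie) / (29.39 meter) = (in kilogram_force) 0.2263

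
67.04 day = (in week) 9.577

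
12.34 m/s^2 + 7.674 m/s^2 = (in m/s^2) 20.01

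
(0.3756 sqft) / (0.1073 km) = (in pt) 0.9218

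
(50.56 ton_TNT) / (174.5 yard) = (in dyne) 1.326e+14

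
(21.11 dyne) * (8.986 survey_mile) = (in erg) 3.053e+07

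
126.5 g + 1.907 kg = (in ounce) 71.73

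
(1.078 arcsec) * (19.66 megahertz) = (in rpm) 981.2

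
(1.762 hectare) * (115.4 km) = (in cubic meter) 2.033e+09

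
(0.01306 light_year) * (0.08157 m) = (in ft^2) 1.085e+14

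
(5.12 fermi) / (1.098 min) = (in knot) 1.511e-16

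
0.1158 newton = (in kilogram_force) 0.01181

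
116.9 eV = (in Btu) 1.775e-20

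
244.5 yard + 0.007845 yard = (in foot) 733.5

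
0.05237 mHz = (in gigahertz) 5.237e-14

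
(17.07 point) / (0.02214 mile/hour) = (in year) 1.929e-08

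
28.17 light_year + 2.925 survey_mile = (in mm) 2.665e+20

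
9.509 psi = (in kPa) 65.56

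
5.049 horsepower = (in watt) 3765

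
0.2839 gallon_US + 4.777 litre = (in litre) 5.852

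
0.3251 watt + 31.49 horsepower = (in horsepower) 31.49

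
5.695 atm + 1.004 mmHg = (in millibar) 5772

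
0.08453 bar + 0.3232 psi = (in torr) 80.12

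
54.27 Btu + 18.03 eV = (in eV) 3.574e+23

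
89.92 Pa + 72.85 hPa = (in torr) 55.32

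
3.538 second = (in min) 0.05897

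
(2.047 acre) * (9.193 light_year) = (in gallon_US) 1.903e+23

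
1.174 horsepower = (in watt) 875.5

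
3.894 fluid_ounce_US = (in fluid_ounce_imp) 4.053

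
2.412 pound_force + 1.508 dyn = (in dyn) 1.073e+06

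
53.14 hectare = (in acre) 131.3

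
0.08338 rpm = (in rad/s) 0.008732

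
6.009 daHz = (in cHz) 6009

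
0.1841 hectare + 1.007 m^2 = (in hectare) 0.1842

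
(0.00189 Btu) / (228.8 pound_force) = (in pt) 5.554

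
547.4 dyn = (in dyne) 547.4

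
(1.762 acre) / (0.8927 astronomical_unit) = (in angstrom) 533.9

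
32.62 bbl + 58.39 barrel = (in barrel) 91.01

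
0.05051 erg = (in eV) 3.153e+10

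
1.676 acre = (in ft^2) 7.301e+04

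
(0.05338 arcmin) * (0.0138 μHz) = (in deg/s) 1.228e-11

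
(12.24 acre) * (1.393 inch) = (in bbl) 1.102e+04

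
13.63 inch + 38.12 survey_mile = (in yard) 6.709e+04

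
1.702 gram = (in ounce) 0.06004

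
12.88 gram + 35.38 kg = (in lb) 78.03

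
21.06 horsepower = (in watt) 1.57e+04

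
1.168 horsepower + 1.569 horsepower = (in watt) 2041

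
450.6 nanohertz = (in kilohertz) 4.506e-10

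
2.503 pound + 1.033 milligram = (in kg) 1.135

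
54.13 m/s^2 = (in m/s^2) 54.13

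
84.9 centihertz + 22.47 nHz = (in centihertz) 84.9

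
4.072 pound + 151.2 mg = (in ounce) 65.16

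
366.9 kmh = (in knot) 198.1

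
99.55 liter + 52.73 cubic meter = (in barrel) 332.3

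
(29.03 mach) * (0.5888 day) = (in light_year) 5.315e-08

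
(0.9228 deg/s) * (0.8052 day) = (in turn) 178.3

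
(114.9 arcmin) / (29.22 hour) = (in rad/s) 3.177e-07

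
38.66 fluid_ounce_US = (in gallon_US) 0.302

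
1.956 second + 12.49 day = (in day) 12.49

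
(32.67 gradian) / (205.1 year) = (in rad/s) 7.934e-11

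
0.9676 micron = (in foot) 3.175e-06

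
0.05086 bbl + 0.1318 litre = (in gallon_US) 2.171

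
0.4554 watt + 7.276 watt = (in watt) 7.731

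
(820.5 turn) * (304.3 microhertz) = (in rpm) 14.98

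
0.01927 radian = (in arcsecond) 3975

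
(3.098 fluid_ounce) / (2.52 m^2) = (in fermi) 3.636e+10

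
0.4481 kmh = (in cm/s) 12.45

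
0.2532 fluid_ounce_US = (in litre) 0.007488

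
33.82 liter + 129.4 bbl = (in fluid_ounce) 6.968e+05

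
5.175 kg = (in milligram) 5.175e+06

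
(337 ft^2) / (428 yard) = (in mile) 4.971e-05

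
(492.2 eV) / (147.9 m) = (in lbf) 1.199e-19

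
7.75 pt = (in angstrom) 2.734e+07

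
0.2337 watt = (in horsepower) 0.0003134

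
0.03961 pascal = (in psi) 5.745e-06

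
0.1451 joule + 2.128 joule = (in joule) 2.273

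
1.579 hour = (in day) 0.06579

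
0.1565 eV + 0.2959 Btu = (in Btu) 0.2959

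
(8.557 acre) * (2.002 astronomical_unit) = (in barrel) 6.523e+16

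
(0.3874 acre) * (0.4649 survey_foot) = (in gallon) 5.869e+04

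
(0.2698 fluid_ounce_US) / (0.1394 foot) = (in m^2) 0.0001878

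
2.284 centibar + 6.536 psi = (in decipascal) 4.735e+05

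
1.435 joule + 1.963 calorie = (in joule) 9.648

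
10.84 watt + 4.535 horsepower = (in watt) 3393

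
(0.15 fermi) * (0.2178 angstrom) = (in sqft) 3.517e-26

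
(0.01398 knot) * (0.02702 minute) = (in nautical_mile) 6.296e-06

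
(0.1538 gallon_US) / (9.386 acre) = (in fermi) 1.533e+07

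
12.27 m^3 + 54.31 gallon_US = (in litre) 1.248e+04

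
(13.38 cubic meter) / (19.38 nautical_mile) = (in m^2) 0.0003728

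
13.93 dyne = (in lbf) 3.132e-05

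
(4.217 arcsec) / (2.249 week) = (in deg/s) 8.612e-10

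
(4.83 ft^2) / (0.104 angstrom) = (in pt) 1.223e+14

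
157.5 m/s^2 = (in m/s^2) 157.5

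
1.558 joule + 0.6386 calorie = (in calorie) 1.011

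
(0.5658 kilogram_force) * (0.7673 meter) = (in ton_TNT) 1.018e-09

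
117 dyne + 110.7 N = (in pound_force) 24.89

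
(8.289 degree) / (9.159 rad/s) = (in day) 1.828e-07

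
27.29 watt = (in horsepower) 0.0366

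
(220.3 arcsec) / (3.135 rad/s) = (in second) 0.0003407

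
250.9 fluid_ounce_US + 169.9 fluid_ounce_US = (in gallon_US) 3.288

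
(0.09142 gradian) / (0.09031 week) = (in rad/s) 2.629e-08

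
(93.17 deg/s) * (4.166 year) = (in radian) 2.136e+08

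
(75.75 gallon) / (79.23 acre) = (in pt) 0.002535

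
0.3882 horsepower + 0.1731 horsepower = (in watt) 418.6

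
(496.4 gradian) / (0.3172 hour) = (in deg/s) 0.3912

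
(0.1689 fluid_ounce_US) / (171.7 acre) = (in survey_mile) 4.467e-15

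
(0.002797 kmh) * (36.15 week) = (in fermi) 1.699e+19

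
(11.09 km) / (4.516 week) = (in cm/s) 0.406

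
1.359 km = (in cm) 1.359e+05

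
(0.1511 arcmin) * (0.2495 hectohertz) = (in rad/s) 0.001097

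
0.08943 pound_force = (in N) 0.3978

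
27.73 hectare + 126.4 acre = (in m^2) 7.888e+05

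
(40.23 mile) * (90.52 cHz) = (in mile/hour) 1.311e+05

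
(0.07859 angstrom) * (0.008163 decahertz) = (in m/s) 6.415e-13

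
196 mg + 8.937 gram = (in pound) 0.02013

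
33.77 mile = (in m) 5.435e+04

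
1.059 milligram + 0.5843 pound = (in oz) 9.349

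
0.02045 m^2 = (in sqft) 0.2201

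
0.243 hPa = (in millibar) 0.243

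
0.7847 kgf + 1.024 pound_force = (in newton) 12.25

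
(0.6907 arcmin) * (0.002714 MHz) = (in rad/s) 0.5453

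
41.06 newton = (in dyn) 4.106e+06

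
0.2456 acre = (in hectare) 0.09939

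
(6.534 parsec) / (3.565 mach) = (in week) 2.746e+08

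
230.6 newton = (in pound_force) 51.84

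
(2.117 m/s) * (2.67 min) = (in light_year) 3.585e-14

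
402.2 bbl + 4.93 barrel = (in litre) 6.473e+04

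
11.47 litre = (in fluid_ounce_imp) 403.7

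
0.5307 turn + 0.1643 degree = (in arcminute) 1.147e+04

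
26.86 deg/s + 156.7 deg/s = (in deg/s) 183.6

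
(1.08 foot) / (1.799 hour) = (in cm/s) 0.005083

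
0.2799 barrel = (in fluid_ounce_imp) 1566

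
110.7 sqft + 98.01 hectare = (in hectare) 98.01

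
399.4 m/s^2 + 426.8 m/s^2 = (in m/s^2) 826.2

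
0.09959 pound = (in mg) 4.517e+04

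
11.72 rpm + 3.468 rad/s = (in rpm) 44.84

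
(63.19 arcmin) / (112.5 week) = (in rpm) 2.58e-09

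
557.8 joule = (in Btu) 0.5287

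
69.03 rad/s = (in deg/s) 3955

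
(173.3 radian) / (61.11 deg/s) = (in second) 162.5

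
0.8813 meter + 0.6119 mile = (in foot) 3234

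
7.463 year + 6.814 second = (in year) 7.463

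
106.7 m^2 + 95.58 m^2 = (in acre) 0.04998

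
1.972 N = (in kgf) 0.2011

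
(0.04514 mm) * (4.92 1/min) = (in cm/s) 0.0003701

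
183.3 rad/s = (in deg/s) 1.05e+04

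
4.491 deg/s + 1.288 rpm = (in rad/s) 0.2133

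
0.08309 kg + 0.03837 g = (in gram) 83.13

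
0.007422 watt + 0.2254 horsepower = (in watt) 168.1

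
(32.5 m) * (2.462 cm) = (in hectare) 8.001e-05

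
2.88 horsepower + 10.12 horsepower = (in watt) 9694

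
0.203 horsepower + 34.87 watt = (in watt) 186.2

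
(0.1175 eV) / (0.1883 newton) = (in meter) 9.998e-20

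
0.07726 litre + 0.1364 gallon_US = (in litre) 0.5936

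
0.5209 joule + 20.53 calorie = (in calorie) 20.65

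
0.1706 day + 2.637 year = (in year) 2.637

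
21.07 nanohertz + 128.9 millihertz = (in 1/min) 7.734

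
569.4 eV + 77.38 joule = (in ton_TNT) 1.849e-08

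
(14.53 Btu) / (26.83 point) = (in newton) 1.62e+06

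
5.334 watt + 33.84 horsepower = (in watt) 2.524e+04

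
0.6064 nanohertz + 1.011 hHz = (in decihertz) 1011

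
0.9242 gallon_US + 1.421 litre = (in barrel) 0.03094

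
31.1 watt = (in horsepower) 0.04171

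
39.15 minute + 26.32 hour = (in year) 0.003079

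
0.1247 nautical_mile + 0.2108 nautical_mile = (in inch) 2.446e+04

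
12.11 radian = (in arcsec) 2.498e+06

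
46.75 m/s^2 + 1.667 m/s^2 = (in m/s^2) 48.42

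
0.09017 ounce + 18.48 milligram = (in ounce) 0.09082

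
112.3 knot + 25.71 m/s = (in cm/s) 8348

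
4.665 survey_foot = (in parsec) 4.608e-17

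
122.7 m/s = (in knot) 238.5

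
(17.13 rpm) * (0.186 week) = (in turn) 3.212e+04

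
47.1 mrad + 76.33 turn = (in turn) 76.34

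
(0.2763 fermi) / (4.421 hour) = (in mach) 5.098e-23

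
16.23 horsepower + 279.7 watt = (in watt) 1.238e+04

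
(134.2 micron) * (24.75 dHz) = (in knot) 0.0006456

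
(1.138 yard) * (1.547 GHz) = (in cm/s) 1.61e+11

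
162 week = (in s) 9.798e+07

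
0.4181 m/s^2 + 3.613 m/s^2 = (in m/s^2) 4.031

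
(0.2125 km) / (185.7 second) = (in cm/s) 114.4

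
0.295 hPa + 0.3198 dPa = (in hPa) 0.2953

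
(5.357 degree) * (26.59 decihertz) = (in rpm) 2.374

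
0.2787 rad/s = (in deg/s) 15.97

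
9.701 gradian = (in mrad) 152.4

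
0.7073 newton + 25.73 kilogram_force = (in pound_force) 56.88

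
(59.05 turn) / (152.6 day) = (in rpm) 0.0002687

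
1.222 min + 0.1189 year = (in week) 6.2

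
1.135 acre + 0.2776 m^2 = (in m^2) 4593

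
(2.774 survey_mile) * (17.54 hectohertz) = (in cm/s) 7.83e+08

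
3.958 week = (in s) 2.394e+06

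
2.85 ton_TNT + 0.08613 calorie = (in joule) 1.192e+10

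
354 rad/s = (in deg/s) 2.028e+04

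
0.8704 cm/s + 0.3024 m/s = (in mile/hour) 0.6959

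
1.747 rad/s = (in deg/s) 100.1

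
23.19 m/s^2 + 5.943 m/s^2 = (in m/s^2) 29.13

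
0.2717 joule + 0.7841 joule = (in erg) 1.056e+07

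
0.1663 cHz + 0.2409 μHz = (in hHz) 1.663e-05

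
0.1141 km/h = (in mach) 9.308e-05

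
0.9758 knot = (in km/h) 1.807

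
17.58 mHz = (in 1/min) 1.055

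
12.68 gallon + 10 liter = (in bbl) 0.3648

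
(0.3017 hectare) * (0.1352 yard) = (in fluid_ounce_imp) 1.313e+07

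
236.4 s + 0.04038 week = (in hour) 6.85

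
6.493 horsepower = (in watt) 4842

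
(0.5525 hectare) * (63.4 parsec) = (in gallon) 2.855e+24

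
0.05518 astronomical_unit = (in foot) 2.708e+10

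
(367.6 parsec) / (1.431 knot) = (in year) 4.886e+11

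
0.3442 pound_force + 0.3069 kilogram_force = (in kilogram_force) 0.463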